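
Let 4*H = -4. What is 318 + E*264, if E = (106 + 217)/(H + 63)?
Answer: 52494/31 ≈ 1693.4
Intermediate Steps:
H = -1 (H = (1/4)*(-4) = -1)
E = 323/62 (E = (106 + 217)/(-1 + 63) = 323/62 ≈ 5.2097)
318 + E*264 = 318 + (323/62)*264 = 318 + 42636/31 = 52494/31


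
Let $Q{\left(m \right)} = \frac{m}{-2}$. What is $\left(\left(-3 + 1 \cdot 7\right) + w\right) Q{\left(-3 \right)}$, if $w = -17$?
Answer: $- \frac{39}{2} \approx -19.5$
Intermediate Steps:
$Q{\left(m \right)} = - \frac{m}{2}$ ($Q{\left(m \right)} = m \left(- \frac{1}{2}\right) = - \frac{m}{2}$)
$\left(\left(-3 + 1 \cdot 7\right) + w\right) Q{\left(-3 \right)} = \left(\left(-3 + 1 \cdot 7\right) - 17\right) \left(\left(- \frac{1}{2}\right) \left(-3\right)\right) = \left(\left(-3 + 7\right) - 17\right) \frac{3}{2} = \left(4 - 17\right) \frac{3}{2} = \left(-13\right) \frac{3}{2} = - \frac{39}{2}$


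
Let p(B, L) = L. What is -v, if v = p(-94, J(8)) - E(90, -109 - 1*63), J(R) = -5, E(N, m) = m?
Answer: -167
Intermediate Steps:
v = 167 (v = -5 - (-109 - 1*63) = -5 - (-109 - 63) = -5 - 1*(-172) = -5 + 172 = 167)
-v = -1*167 = -167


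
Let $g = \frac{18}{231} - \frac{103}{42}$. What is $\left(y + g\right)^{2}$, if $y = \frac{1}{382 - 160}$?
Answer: $\frac{45589504}{8116801} \approx 5.6167$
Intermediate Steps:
$y = \frac{1}{222}$ ($y = \frac{1}{382 - 160} = \frac{1}{222} \approx 0.0045045$)
$g = - \frac{1097}{462}$ ($g = 18 \cdot \frac{1}{231} - \frac{103}{42} = \frac{6}{77} - \frac{103}{42} = - \frac{1097}{462} \approx -2.3745$)
$\left(y + g\right)^{2} = \left(\frac{1}{222} - \frac{1097}{462}\right)^{2} = \left(- \frac{6752}{2849}\right)^{2} = \frac{45589504}{8116801}$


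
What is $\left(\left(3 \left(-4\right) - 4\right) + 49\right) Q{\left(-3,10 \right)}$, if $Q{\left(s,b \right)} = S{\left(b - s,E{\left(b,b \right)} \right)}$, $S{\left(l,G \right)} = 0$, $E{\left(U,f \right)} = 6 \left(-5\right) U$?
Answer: $0$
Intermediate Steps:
$E{\left(U,f \right)} = - 30 U$
$Q{\left(s,b \right)} = 0$
$\left(\left(3 \left(-4\right) - 4\right) + 49\right) Q{\left(-3,10 \right)} = \left(\left(3 \left(-4\right) - 4\right) + 49\right) 0 = \left(\left(-12 - 4\right) + 49\right) 0 = \left(-16 + 49\right) 0 = 33 \cdot 0 = 0$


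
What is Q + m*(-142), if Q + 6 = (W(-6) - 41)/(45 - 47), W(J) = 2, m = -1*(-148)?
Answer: -42005/2 ≈ -21003.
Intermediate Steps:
m = 148
Q = 27/2 (Q = -6 + (2 - 41)/(45 - 47) = -6 - 39/(-2) = -6 - 39*(-1/2) = -6 + 39/2 = 27/2 ≈ 13.500)
Q + m*(-142) = 27/2 + 148*(-142) = 27/2 - 21016 = -42005/2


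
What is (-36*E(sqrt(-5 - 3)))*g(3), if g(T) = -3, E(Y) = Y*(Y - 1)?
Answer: -864 - 216*I*sqrt(2) ≈ -864.0 - 305.47*I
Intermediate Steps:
E(Y) = Y*(-1 + Y)
(-36*E(sqrt(-5 - 3)))*g(3) = -36*sqrt(-5 - 3)*(-1 + sqrt(-5 - 3))*(-3) = -36*sqrt(-8)*(-1 + sqrt(-8))*(-3) = -36*2*I*sqrt(2)*(-1 + 2*I*sqrt(2))*(-3) = -72*I*sqrt(2)*(-1 + 2*I*sqrt(2))*(-3) = 216*I*sqrt(2)*(-1 + 2*I*sqrt(2))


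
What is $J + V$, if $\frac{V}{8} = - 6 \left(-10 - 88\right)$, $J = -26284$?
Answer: $-21580$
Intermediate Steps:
$V = 4704$ ($V = 8 \left(- 6 \left(-10 - 88\right)\right) = 8 \left(\left(-6\right) \left(-98\right)\right) = 8 \cdot 588 = 4704$)
$J + V = -26284 + 4704 = -21580$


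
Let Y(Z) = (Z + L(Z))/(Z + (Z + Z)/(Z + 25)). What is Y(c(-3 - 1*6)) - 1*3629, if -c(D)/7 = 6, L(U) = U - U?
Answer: -54418/15 ≈ -3627.9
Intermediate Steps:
L(U) = 0
c(D) = -42 (c(D) = -7*6 = -42)
Y(Z) = Z/(Z + 2*Z/(25 + Z)) (Y(Z) = (Z + 0)/(Z + (Z + Z)/(Z + 25)) = Z/(Z + (2*Z)/(25 + Z)) = Z/(Z + 2*Z/(25 + Z)))
Y(c(-3 - 1*6)) - 1*3629 = (25 - 42)/(27 - 42) - 1*3629 = -17/(-15) - 3629 = -1/15*(-17) - 3629 = 17/15 - 3629 = -54418/15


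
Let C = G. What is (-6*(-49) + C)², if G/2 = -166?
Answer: 1444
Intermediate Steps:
G = -332 (G = 2*(-166) = -332)
C = -332
(-6*(-49) + C)² = (-6*(-49) - 332)² = (294 - 332)² = (-38)² = 1444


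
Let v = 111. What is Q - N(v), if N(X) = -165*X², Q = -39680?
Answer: 1993285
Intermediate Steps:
Q - N(v) = -39680 - (-165)*111² = -39680 - (-165)*12321 = -39680 - 1*(-2032965) = -39680 + 2032965 = 1993285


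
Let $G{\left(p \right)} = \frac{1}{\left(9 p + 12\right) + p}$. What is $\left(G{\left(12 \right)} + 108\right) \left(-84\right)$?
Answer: $- \frac{99799}{11} \approx -9072.6$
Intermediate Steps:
$G{\left(p \right)} = \frac{1}{12 + 10 p}$ ($G{\left(p \right)} = \frac{1}{\left(12 + 9 p\right) + p} = \frac{1}{12 + 10 p}$)
$\left(G{\left(12 \right)} + 108\right) \left(-84\right) = \left(\frac{1}{2 \left(6 + 5 \cdot 12\right)} + 108\right) \left(-84\right) = \left(\frac{1}{2 \left(6 + 60\right)} + 108\right) \left(-84\right) = \left(\frac{1}{2 \cdot 66} + 108\right) \left(-84\right) = \left(\frac{1}{2} \cdot \frac{1}{66} + 108\right) \left(-84\right) = \left(\frac{1}{132} + 108\right) \left(-84\right) = \frac{14257}{132} \left(-84\right) = - \frac{99799}{11}$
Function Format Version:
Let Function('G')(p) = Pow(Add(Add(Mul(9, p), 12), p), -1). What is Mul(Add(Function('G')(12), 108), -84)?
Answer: Rational(-99799, 11) ≈ -9072.6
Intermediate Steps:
Function('G')(p) = Pow(Add(12, Mul(10, p)), -1) (Function('G')(p) = Pow(Add(Add(12, Mul(9, p)), p), -1) = Pow(Add(12, Mul(10, p)), -1))
Mul(Add(Function('G')(12), 108), -84) = Mul(Add(Mul(Rational(1, 2), Pow(Add(6, Mul(5, 12)), -1)), 108), -84) = Mul(Add(Mul(Rational(1, 2), Pow(Add(6, 60), -1)), 108), -84) = Mul(Add(Mul(Rational(1, 2), Pow(66, -1)), 108), -84) = Mul(Add(Mul(Rational(1, 2), Rational(1, 66)), 108), -84) = Mul(Add(Rational(1, 132), 108), -84) = Mul(Rational(14257, 132), -84) = Rational(-99799, 11)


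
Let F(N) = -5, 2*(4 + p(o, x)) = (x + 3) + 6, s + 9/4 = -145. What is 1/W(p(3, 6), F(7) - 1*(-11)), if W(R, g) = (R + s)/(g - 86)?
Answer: 64/115 ≈ 0.55652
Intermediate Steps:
s = -589/4 (s = -9/4 - 145 = -589/4 ≈ -147.25)
p(o, x) = ½ + x/2 (p(o, x) = -4 + ((x + 3) + 6)/2 = -4 + ((3 + x) + 6)/2 = -4 + (9 + x)/2 = -4 + (9/2 + x/2) = ½ + x/2)
W(R, g) = (-589/4 + R)/(-86 + g) (W(R, g) = (R - 589/4)/(g - 86) = (-589/4 + R)/(-86 + g))
1/W(p(3, 6), F(7) - 1*(-11)) = 1/((-589/4 + (½ + (½)*6))/(-86 + (-5 - 1*(-11)))) = 1/((-589/4 + (½ + 3))/(-86 + (-5 + 11))) = 1/((-589/4 + 7/2)/(-86 + 6)) = 1/(-575/4/(-80)) = 1/(-1/80*(-575/4)) = 1/(115/64) = 64/115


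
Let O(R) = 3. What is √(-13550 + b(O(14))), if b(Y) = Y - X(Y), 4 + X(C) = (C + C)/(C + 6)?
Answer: I*√121893/3 ≈ 116.38*I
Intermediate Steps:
X(C) = -4 + 2*C/(6 + C) (X(C) = -4 + (C + C)/(C + 6) = -4 + (2*C)/(6 + C) = -4 + 2*C/(6 + C))
b(Y) = Y - 2*(-12 - Y)/(6 + Y)
√(-13550 + b(O(14))) = √(-13550 + (24 + 3² + 8*3)/(6 + 3)) = √(-13550 + (24 + 9 + 24)/9) = √(-13550 + (⅑)*57) = √(-13550 + 19/3) = √(-40631/3) = I*√121893/3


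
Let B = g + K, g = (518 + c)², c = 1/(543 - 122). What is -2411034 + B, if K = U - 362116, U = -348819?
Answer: -505782457288/177241 ≈ -2.8536e+6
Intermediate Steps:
c = 1/421 ≈ 0.0023753
g = 47558450241/177241 (g = (518 + 1/421)² = (218079/421)² = 47558450241/177241 ≈ 2.6833e+5)
K = -710935 (K = -348819 - 362116 = -710935)
B = -78448380094/177241 (B = 47558450241/177241 - 710935 = -78448380094/177241 ≈ -4.4261e+5)
-2411034 + B = -2411034 - 78448380094/177241 = -505782457288/177241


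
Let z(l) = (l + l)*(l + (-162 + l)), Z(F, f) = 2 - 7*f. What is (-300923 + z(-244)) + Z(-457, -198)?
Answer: 17665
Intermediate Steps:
z(l) = 2*l*(-162 + 2*l) (z(l) = (2*l)*(-162 + 2*l) = 2*l*(-162 + 2*l))
(-300923 + z(-244)) + Z(-457, -198) = (-300923 + 4*(-244)*(-81 - 244)) + (2 - 7*(-198)) = (-300923 + 4*(-244)*(-325)) + (2 + 1386) = (-300923 + 317200) + 1388 = 16277 + 1388 = 17665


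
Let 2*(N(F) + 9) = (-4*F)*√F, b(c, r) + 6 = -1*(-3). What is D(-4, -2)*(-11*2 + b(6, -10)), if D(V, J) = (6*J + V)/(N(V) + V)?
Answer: -208/17 - 256*I/17 ≈ -12.235 - 15.059*I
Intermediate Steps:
b(c, r) = -3 (b(c, r) = -6 - 1*(-3) = -6 + 3 = -3)
N(F) = -9 - 2*F^(3/2) (N(F) = -9 + ((-4*F)*√F)/2 = -9 + (-4*F^(3/2))/2 = -9 - 2*F^(3/2))
D(V, J) = (V + 6*J)/(-9 + V - 2*V^(3/2)) (D(V, J) = (6*J + V)/((-9 - 2*V^(3/2)) + V) = (V + 6*J)/(-9 + V - 2*V^(3/2)))
D(-4, -2)*(-11*2 + b(6, -10)) = ((-4 + 6*(-2))/(-9 - 4 - (-16)*I))*(-11*2 - 3) = ((-4 - 12)/(-9 - 4 - (-16)*I))*(-22 - 3) = (-16/(-9 - 4 + 16*I))*(-25) = (-16/(-13 + 16*I))*(-25) = (((-13 - 16*I)/425)*(-16))*(-25) = -16*(-13 - 16*I)/425*(-25) = 16*(-13 - 16*I)/17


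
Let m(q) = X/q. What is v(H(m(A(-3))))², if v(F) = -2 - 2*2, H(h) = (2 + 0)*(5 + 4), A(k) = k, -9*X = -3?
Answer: 36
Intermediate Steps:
X = ⅓ (X = -⅑*(-3) = ⅓ ≈ 0.33333)
m(q) = 1/(3*q)
H(h) = 18 (H(h) = 2*9 = 18)
v(F) = -6 (v(F) = -2 - 4 = -6)
v(H(m(A(-3))))² = (-6)² = 36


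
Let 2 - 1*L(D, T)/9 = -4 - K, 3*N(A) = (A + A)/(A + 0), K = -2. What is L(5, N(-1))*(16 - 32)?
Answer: -576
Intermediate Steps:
N(A) = 2/3 (N(A) = ((A + A)/(A + 0))/3 = ((2*A)/A)/3 = (1/3)*2 = 2/3)
L(D, T) = 36 (L(D, T) = 18 - 9*(-4 - 1*(-2)) = 18 - 9*(-4 + 2) = 18 - 9*(-2) = 18 + 18 = 36)
L(5, N(-1))*(16 - 32) = 36*(16 - 32) = 36*(-16) = -576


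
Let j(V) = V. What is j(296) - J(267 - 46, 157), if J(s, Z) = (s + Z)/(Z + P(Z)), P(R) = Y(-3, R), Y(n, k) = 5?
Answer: 881/3 ≈ 293.67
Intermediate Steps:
P(R) = 5
J(s, Z) = (Z + s)/(5 + Z) (J(s, Z) = (s + Z)/(Z + 5) = (Z + s)/(5 + Z))
j(296) - J(267 - 46, 157) = 296 - (157 + (267 - 46))/(5 + 157) = 296 - (157 + 221)/162 = 296 - 378/162 = 296 - 1*7/3 = 296 - 7/3 = 881/3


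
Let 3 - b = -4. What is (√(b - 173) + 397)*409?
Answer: 162373 + 409*I*√166 ≈ 1.6237e+5 + 5269.6*I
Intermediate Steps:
b = 7 (b = 3 - 1*(-4) = 3 + 4 = 7)
(√(b - 173) + 397)*409 = (√(7 - 173) + 397)*409 = (√(-166) + 397)*409 = (I*√166 + 397)*409 = (397 + I*√166)*409 = 162373 + 409*I*√166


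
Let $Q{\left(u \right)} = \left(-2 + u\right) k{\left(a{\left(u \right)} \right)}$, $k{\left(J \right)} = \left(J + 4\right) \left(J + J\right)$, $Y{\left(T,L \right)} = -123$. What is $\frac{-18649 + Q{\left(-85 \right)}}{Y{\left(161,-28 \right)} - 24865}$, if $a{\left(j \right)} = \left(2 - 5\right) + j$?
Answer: $\frac{1304857}{24988} \approx 52.219$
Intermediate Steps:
$a{\left(j \right)} = -3 + j$
$k{\left(J \right)} = 2 J \left(4 + J\right)$ ($k{\left(J \right)} = \left(4 + J\right) 2 J = 2 J \left(4 + J\right)$)
$Q{\left(u \right)} = 2 \left(1 + u\right) \left(-3 + u\right) \left(-2 + u\right)$ ($Q{\left(u \right)} = \left(-2 + u\right) 2 \left(-3 + u\right) \left(4 + \left(-3 + u\right)\right) = \left(-2 + u\right) 2 \left(-3 + u\right) \left(1 + u\right) = \left(-2 + u\right) 2 \left(1 + u\right) \left(-3 + u\right) = 2 \left(1 + u\right) \left(-3 + u\right) \left(-2 + u\right)$)
$\frac{-18649 + Q{\left(-85 \right)}}{Y{\left(161,-28 \right)} - 24865} = \frac{-18649 + 2 \left(1 - 85\right) \left(-3 - 85\right) \left(-2 - 85\right)}{-123 - 24865} = \frac{-18649 + 2 \left(-84\right) \left(-88\right) \left(-87\right)}{-24988} = \left(-18649 - 1286208\right) \left(- \frac{1}{24988}\right) = \left(-1304857\right) \left(- \frac{1}{24988}\right) = \frac{1304857}{24988}$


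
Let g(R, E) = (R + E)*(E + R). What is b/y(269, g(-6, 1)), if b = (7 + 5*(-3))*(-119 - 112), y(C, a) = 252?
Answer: 22/3 ≈ 7.3333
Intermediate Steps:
g(R, E) = (E + R)² (g(R, E) = (E + R)*(E + R) = (E + R)²)
b = 1848 (b = (7 - 15)*(-231) = -8*(-231) = 1848)
b/y(269, g(-6, 1)) = 1848/252 = 1848*(1/252) = 22/3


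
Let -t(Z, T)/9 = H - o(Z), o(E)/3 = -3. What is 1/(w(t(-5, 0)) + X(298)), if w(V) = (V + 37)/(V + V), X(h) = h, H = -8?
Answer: 9/2668 ≈ 0.0033733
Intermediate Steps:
o(E) = -9 (o(E) = 3*(-3) = -9)
t(Z, T) = -9 (t(Z, T) = -9*(-8 - 1*(-9)) = -9*(-8 + 9) = -9*1 = -9)
w(V) = (37 + V)/(2*V) (w(V) = (37 + V)/((2*V)) = (37 + V)*(1/(2*V)) = (37 + V)/(2*V))
1/(w(t(-5, 0)) + X(298)) = 1/((½)*(37 - 9)/(-9) + 298) = 1/((½)*(-⅑)*28 + 298) = 1/(-14/9 + 298) = 1/(2668/9) = 9/2668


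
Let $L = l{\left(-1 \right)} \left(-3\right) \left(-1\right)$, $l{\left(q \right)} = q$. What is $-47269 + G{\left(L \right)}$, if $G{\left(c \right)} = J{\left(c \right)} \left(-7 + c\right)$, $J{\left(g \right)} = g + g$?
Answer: $-47209$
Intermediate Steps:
$J{\left(g \right)} = 2 g$
$L = -3$ ($L = \left(-1\right) \left(-3\right) \left(-1\right) = 3 \left(-1\right) = -3$)
$G{\left(c \right)} = 2 c \left(-7 + c\right)$
$-47269 + G{\left(L \right)} = -47269 + 2 \left(-3\right) \left(-7 - 3\right) = -47269 + 2 \left(-3\right) \left(-10\right) = -47269 + 60 = -47209$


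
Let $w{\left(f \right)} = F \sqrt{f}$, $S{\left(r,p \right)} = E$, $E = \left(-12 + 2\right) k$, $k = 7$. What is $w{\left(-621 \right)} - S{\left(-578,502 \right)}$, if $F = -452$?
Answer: $70 - 1356 i \sqrt{69} \approx 70.0 - 11264.0 i$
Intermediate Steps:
$E = -70$ ($E = \left(-12 + 2\right) 7 = \left(-10\right) 7 = -70$)
$S{\left(r,p \right)} = -70$
$w{\left(f \right)} = - 452 \sqrt{f}$
$w{\left(-621 \right)} - S{\left(-578,502 \right)} = - 452 \sqrt{-621} - -70 = - 452 \cdot 3 i \sqrt{69} + 70 = - 1356 i \sqrt{69} + 70 = 70 - 1356 i \sqrt{69}$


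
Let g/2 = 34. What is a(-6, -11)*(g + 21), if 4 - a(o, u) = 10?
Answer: -534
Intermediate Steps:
g = 68 (g = 2*34 = 68)
a(o, u) = -6 (a(o, u) = 4 - 1*10 = 4 - 10 = -6)
a(-6, -11)*(g + 21) = -6*(68 + 21) = -6*89 = -534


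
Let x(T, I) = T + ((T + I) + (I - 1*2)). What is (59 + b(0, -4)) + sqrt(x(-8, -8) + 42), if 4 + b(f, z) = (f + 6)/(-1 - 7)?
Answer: 217/4 + 2*sqrt(2) ≈ 57.078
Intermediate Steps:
x(T, I) = -2 + 2*I + 2*T (x(T, I) = T + ((I + T) + (I - 2)) = T + ((I + T) + (-2 + I)) = T + (-2 + T + 2*I) = -2 + 2*I + 2*T)
b(f, z) = -19/4 - f/8 (b(f, z) = -4 + (f + 6)/(-1 - 7) = -4 + (6 + f)/(-8) = -4 + (6 + f)*(-1/8) = -4 + (-3/4 - f/8) = -19/4 - f/8)
(59 + b(0, -4)) + sqrt(x(-8, -8) + 42) = (59 + (-19/4 - 1/8*0)) + sqrt((-2 + 2*(-8) + 2*(-8)) + 42) = (59 + (-19/4 + 0)) + sqrt((-2 - 16 - 16) + 42) = (59 - 19/4) + sqrt(-34 + 42) = 217/4 + sqrt(8) = 217/4 + 2*sqrt(2)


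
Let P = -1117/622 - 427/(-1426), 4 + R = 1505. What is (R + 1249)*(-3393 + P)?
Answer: -2069940980250/221743 ≈ -9.3349e+6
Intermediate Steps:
R = 1501 (R = -4 + 1505 = 1501)
P = -331812/221743 (P = -1117*1/622 - 427*(-1/1426) = -1117/622 + 427/1426 = -331812/221743 ≈ -1.4964)
(R + 1249)*(-3393 + P) = (1501 + 1249)*(-3393 - 331812/221743) = 2750*(-752705811/221743) = -2069940980250/221743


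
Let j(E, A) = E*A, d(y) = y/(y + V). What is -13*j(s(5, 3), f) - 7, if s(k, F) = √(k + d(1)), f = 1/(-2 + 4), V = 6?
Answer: -7 - 39*√7/7 ≈ -21.741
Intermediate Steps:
f = ½ (f = 1/2 = ½ ≈ 0.50000)
d(y) = y/(6 + y) (d(y) = y/(y + 6) = y/(6 + y))
s(k, F) = √(⅐ + k) (s(k, F) = √(k + 1/(6 + 1)) = √(k + 1/7) = √(k + 1*(⅐)) = √(k + ⅐) = √(⅐ + k))
j(E, A) = A*E
-13*j(s(5, 3), f) - 7 = -13*√(7 + 49*5)/7/2 - 7 = -13*√(7 + 245)/7/2 - 7 = -13*√252/7/2 - 7 = -13*(6*√7)/7/2 - 7 = -13*6*√7/7/2 - 7 = -39*√7/7 - 7 = -7 - 39*√7/7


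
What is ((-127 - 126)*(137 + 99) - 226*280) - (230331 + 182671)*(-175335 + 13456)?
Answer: 66856227770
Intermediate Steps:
((-127 - 126)*(137 + 99) - 226*280) - (230331 + 182671)*(-175335 + 13456) = (-253*236 - 63280) - 413002*(-161879) = (-59708 - 63280) - 1*(-66856350758) = -122988 + 66856350758 = 66856227770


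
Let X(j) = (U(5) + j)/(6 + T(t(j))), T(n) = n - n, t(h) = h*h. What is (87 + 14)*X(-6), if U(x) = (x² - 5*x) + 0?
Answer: -101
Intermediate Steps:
t(h) = h²
U(x) = x² - 5*x
T(n) = 0
X(j) = j/6 (X(j) = (5*(-5 + 5) + j)/(6 + 0) = (5*0 + j)/6 = (0 + j)*(⅙) = j*(⅙) = j/6)
(87 + 14)*X(-6) = (87 + 14)*((⅙)*(-6)) = 101*(-1) = -101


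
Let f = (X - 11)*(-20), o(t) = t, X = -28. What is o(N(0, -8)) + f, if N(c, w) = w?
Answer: 772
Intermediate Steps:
f = 780 (f = (-28 - 11)*(-20) = -39*(-20) = 780)
o(N(0, -8)) + f = -8 + 780 = 772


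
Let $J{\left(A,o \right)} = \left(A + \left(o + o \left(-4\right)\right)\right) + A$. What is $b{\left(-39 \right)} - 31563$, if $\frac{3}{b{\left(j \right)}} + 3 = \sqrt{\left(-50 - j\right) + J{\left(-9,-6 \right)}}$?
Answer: $- \frac{631269}{20} - \frac{3 i \sqrt{11}}{20} \approx -31563.0 - 0.49749 i$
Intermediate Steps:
$J{\left(A,o \right)} = - 3 o + 2 A$ ($J{\left(A,o \right)} = \left(A + \left(o - 4 o\right)\right) + A = \left(A - 3 o\right) + A = - 3 o + 2 A$)
$b{\left(j \right)} = \frac{3}{-3 + \sqrt{-50 - j}}$ ($b{\left(j \right)} = \frac{3}{-3 + \sqrt{\left(-50 - j\right) + \left(\left(-3\right) \left(-6\right) + 2 \left(-9\right)\right)}} = \frac{3}{-3 + \sqrt{\left(-50 - j\right) + \left(18 - 18\right)}} = \frac{3}{-3 + \sqrt{\left(-50 - j\right) + 0}} = \frac{3}{-3 + \sqrt{-50 - j}}$)
$b{\left(-39 \right)} - 31563 = \frac{3}{-3 + \sqrt{-50 - -39}} - 31563 = \frac{3}{-3 + \sqrt{-50 + 39}} - 31563 = \frac{3}{-3 + \sqrt{-11}} - 31563 = \frac{3}{-3 + i \sqrt{11}} - 31563 = -31563 + \frac{3}{-3 + i \sqrt{11}}$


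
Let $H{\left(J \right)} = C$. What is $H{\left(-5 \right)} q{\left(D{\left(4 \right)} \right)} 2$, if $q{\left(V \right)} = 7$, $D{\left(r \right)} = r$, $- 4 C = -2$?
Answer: $7$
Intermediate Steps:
$C = \frac{1}{2}$ ($C = \left(- \frac{1}{4}\right) \left(-2\right) = \frac{1}{2} \approx 0.5$)
$H{\left(J \right)} = \frac{1}{2}$
$H{\left(-5 \right)} q{\left(D{\left(4 \right)} \right)} 2 = \frac{1}{2} \cdot 7 \cdot 2 = \frac{7}{2} \cdot 2 = 7$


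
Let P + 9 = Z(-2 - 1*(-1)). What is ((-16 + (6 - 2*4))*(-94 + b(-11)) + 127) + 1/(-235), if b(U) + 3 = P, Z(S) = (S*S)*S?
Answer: 482454/235 ≈ 2053.0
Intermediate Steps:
Z(S) = S³ (Z(S) = S²*S = S³)
P = -10 (P = -9 + (-2 - 1*(-1))³ = -9 + (-2 + 1)³ = -9 + (-1)³ = -9 - 1 = -10)
b(U) = -13 (b(U) = -3 - 10 = -13)
((-16 + (6 - 2*4))*(-94 + b(-11)) + 127) + 1/(-235) = ((-16 + (6 - 2*4))*(-94 - 13) + 127) + 1/(-235) = ((-16 + (6 - 8))*(-107) + 127) - 1/235 = ((-16 - 2)*(-107) + 127) - 1/235 = (-18*(-107) + 127) - 1/235 = (1926 + 127) - 1/235 = 2053 - 1/235 = 482454/235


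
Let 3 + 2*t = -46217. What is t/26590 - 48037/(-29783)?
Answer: 58901870/79192997 ≈ 0.74378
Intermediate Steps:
t = -23110 (t = -3/2 + (1/2)*(-46217) = -3/2 - 46217/2 = -23110)
t/26590 - 48037/(-29783) = -23110/26590 - 48037/(-29783) = -23110*1/26590 - 48037*(-1/29783) = -2311/2659 + 48037/29783 = 58901870/79192997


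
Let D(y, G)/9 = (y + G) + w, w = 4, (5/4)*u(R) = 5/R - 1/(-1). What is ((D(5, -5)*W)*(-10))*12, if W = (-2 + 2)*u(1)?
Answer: 0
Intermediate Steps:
u(R) = ⅘ + 4/R (u(R) = 4*(5/R - 1/(-1))/5 = 4*(5/R - 1*(-1))/5 = 4*(5/R + 1)/5 = 4*(1 + 5/R)/5 = ⅘ + 4/R)
D(y, G) = 36 + 9*G + 9*y (D(y, G) = 9*((y + G) + 4) = 9*((G + y) + 4) = 9*(4 + G + y) = 36 + 9*G + 9*y)
W = 0 (W = (-2 + 2)*(⅘ + 4/1) = 0*(⅘ + 4*1) = 0*(⅘ + 4) = 0*(24/5) = 0)
((D(5, -5)*W)*(-10))*12 = (((36 + 9*(-5) + 9*5)*0)*(-10))*12 = (((36 - 45 + 45)*0)*(-10))*12 = ((36*0)*(-10))*12 = (0*(-10))*12 = 0*12 = 0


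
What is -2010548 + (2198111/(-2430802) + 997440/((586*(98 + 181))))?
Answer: -133172170266968663/66236923698 ≈ -2.0105e+6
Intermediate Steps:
-2010548 + (2198111/(-2430802) + 997440/((586*(98 + 181)))) = -2010548 + (2198111*(-1/2430802) + 997440/((586*279))) = -2010548 + (-2198111/2430802 + 997440/163494) = -2010548 + (-2198111/2430802 + 997440*(1/163494)) = -2010548 + (-2198111/2430802 + 166240/27249) = -2010548 + 344200197841/66236923698 = -133172170266968663/66236923698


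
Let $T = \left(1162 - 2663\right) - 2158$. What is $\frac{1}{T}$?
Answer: $- \frac{1}{3659} \approx -0.0002733$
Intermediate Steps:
$T = -3659$ ($T = -1501 - 2158 = -3659$)
$\frac{1}{T} = \frac{1}{-3659} = - \frac{1}{3659}$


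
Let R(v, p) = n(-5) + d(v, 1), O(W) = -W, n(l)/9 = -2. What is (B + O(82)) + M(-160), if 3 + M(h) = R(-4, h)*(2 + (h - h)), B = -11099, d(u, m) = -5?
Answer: -11230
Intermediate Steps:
n(l) = -18 (n(l) = 9*(-2) = -18)
R(v, p) = -23 (R(v, p) = -18 - 5 = -23)
M(h) = -49 (M(h) = -3 - 23*(2 + (h - h)) = -3 - 23*(2 + 0) = -3 - 23*2 = -3 - 46 = -49)
(B + O(82)) + M(-160) = (-11099 - 1*82) - 49 = (-11099 - 82) - 49 = -11181 - 49 = -11230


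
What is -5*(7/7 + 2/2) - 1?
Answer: -11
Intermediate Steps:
-5*(7/7 + 2/2) - 1 = -5*(7*(⅐) + 2*(½)) - 1 = -5*(1 + 1) - 1 = -5*2 - 1 = -10 - 1 = -11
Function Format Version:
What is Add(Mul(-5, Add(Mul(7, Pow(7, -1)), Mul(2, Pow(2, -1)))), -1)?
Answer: -11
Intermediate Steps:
Add(Mul(-5, Add(Mul(7, Pow(7, -1)), Mul(2, Pow(2, -1)))), -1) = Add(Mul(-5, Add(Mul(7, Rational(1, 7)), Mul(2, Rational(1, 2)))), -1) = Add(Mul(-5, Add(1, 1)), -1) = Add(Mul(-5, 2), -1) = Add(-10, -1) = -11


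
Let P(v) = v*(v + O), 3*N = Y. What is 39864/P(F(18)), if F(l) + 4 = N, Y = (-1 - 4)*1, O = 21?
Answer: -179388/391 ≈ -458.79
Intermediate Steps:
Y = -5 (Y = -5*1 = -5)
N = -5/3 (N = (1/3)*(-5) = -5/3 ≈ -1.6667)
F(l) = -17/3 (F(l) = -4 - 5/3 = -17/3)
P(v) = v*(21 + v) (P(v) = v*(v + 21) = v*(21 + v))
39864/P(F(18)) = 39864/((-17*(21 - 17/3)/3)) = 39864/((-17/3*46/3)) = 39864/(-782/9) = 39864*(-9/782) = -179388/391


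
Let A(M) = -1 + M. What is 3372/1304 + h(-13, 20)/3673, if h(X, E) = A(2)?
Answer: 3096665/1197398 ≈ 2.5862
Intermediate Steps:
h(X, E) = 1 (h(X, E) = -1 + 2 = 1)
3372/1304 + h(-13, 20)/3673 = 3372/1304 + 1/3673 = 3372*(1/1304) + 1*(1/3673) = 843/326 + 1/3673 = 3096665/1197398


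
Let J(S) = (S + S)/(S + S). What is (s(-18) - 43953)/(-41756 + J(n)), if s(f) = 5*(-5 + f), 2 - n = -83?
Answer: 44068/41755 ≈ 1.0554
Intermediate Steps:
n = 85 (n = 2 - 1*(-83) = 2 + 83 = 85)
s(f) = -25 + 5*f
J(S) = 1 (J(S) = (2*S)/((2*S)) = (2*S)*(1/(2*S)) = 1)
(s(-18) - 43953)/(-41756 + J(n)) = ((-25 + 5*(-18)) - 43953)/(-41756 + 1) = ((-25 - 90) - 43953)/(-41755) = (-115 - 43953)*(-1/41755) = -44068*(-1/41755) = 44068/41755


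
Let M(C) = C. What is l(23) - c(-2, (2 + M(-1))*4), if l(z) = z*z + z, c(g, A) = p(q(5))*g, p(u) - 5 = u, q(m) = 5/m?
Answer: 564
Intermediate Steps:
p(u) = 5 + u
c(g, A) = 6*g (c(g, A) = (5 + 5/5)*g = (5 + 5*(⅕))*g = (5 + 1)*g = 6*g)
l(z) = z + z² (l(z) = z² + z = z + z²)
l(23) - c(-2, (2 + M(-1))*4) = 23*(1 + 23) - 6*(-2) = 23*24 - 1*(-12) = 552 + 12 = 564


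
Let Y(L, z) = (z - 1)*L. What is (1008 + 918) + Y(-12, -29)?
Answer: 2286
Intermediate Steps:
Y(L, z) = L*(-1 + z) (Y(L, z) = (-1 + z)*L = L*(-1 + z))
(1008 + 918) + Y(-12, -29) = (1008 + 918) - 12*(-1 - 29) = 1926 - 12*(-30) = 1926 + 360 = 2286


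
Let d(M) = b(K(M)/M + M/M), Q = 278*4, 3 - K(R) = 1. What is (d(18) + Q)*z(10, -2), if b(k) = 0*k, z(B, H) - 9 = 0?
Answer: 10008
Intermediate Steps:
z(B, H) = 9 (z(B, H) = 9 + 0 = 9)
K(R) = 2 (K(R) = 3 - 1*1 = 3 - 1 = 2)
Q = 1112
b(k) = 0
d(M) = 0
(d(18) + Q)*z(10, -2) = (0 + 1112)*9 = 1112*9 = 10008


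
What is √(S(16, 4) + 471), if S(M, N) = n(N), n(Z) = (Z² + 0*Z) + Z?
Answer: √491 ≈ 22.159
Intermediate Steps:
n(Z) = Z + Z² (n(Z) = (Z² + 0) + Z = Z² + Z = Z + Z²)
S(M, N) = N*(1 + N)
√(S(16, 4) + 471) = √(4*(1 + 4) + 471) = √(4*5 + 471) = √(20 + 471) = √491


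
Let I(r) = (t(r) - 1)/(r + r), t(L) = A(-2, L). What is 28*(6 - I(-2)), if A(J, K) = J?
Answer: 147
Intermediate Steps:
t(L) = -2
I(r) = -3/(2*r) (I(r) = (-2 - 1)/(r + r) = -3*1/(2*r) = -3/(2*r))
28*(6 - I(-2)) = 28*(6 - (-3)/(2*(-2))) = 28*(6 - (-3)*(-1)/(2*2)) = 28*(6 - 1*¾) = 28*(6 - ¾) = 28*(21/4) = 147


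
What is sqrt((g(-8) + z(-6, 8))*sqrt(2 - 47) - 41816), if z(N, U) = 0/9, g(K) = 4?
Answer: 2*sqrt(-10454 + 3*I*sqrt(5)) ≈ 0.065609 + 204.49*I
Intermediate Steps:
z(N, U) = 0 (z(N, U) = 0*(1/9) = 0)
sqrt((g(-8) + z(-6, 8))*sqrt(2 - 47) - 41816) = sqrt((4 + 0)*sqrt(2 - 47) - 41816) = sqrt(4*sqrt(-45) - 41816) = sqrt(4*(3*I*sqrt(5)) - 41816) = sqrt(12*I*sqrt(5) - 41816) = sqrt(-41816 + 12*I*sqrt(5))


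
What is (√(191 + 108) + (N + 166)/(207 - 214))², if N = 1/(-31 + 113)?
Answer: 283827093/329476 - 13613*√299/287 ≈ 41.273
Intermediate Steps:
N = 1/82 ≈ 0.012195
(√(191 + 108) + (N + 166)/(207 - 214))² = (√(191 + 108) + (1/82 + 166)/(207 - 214))² = (√299 + (13613/82)/(-7))² = (√299 + (13613/82)*(-⅐))² = (√299 - 13613/574)² = (-13613/574 + √299)²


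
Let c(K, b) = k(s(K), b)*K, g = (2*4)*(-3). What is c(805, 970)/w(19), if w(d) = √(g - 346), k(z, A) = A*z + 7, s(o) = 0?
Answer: -1127*I*√370/74 ≈ -292.95*I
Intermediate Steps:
k(z, A) = 7 + A*z
g = -24 (g = 8*(-3) = -24)
c(K, b) = 7*K (c(K, b) = (7 + b*0)*K = (7 + 0)*K = 7*K)
w(d) = I*√370 (w(d) = √(-24 - 346) = √(-370) = I*√370)
c(805, 970)/w(19) = (7*805)/((I*√370)) = 5635*(-I*√370/370) = -1127*I*√370/74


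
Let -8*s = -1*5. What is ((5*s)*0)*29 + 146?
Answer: 146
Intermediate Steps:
s = 5/8 (s = -(-1)*5/8 = -⅛*(-5) = 5/8 ≈ 0.62500)
((5*s)*0)*29 + 146 = ((5*(5/8))*0)*29 + 146 = ((25/8)*0)*29 + 146 = 0*29 + 146 = 0 + 146 = 146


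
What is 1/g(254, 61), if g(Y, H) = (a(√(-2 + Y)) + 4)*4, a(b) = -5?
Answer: -¼ ≈ -0.25000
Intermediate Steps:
g(Y, H) = -4 (g(Y, H) = (-5 + 4)*4 = -1*4 = -4)
1/g(254, 61) = 1/(-4) = -¼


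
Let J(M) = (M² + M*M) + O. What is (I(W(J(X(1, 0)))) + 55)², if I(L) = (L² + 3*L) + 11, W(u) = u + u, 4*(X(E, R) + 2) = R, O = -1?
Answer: 92416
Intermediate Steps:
X(E, R) = -2 + R/4
J(M) = -1 + 2*M² (J(M) = (M² + M*M) - 1 = (M² + M²) - 1 = 2*M² - 1 = -1 + 2*M²)
W(u) = 2*u
I(L) = 11 + L² + 3*L
(I(W(J(X(1, 0)))) + 55)² = ((11 + (2*(-1 + 2*(-2 + (¼)*0)²))² + 3*(2*(-1 + 2*(-2 + (¼)*0)²))) + 55)² = ((11 + (2*(-1 + 2*(-2 + 0)²))² + 3*(2*(-1 + 2*(-2 + 0)²))) + 55)² = ((11 + (2*(-1 + 2*(-2)²))² + 3*(2*(-1 + 2*(-2)²))) + 55)² = ((11 + (2*(-1 + 2*4))² + 3*(2*(-1 + 2*4))) + 55)² = ((11 + (2*(-1 + 8))² + 3*(2*(-1 + 8))) + 55)² = ((11 + (2*7)² + 3*(2*7)) + 55)² = ((11 + 14² + 3*14) + 55)² = ((11 + 196 + 42) + 55)² = (249 + 55)² = 304² = 92416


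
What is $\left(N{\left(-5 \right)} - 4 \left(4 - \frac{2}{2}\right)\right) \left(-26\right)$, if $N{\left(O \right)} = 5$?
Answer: $182$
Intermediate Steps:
$\left(N{\left(-5 \right)} - 4 \left(4 - \frac{2}{2}\right)\right) \left(-26\right) = \left(5 - 4 \left(4 - \frac{2}{2}\right)\right) \left(-26\right) = \left(5 - 4 \left(4 - 1\right)\right) \left(-26\right) = \left(5 - 12\right) \left(-26\right) = \left(-7\right) \left(-26\right) = 182$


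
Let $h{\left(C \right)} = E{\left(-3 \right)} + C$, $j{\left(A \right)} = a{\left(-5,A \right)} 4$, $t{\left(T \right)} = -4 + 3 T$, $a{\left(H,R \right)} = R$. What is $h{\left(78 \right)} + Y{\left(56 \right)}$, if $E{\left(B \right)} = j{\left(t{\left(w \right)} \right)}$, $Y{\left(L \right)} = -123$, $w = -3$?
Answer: $-97$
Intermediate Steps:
$j{\left(A \right)} = 4 A$ ($j{\left(A \right)} = A 4 = 4 A$)
$E{\left(B \right)} = -52$ ($E{\left(B \right)} = 4 \left(-4 + 3 \left(-3\right)\right) = 4 \left(-4 - 9\right) = 4 \left(-13\right) = -52$)
$h{\left(C \right)} = -52 + C$
$h{\left(78 \right)} + Y{\left(56 \right)} = \left(-52 + 78\right) - 123 = 26 - 123 = -97$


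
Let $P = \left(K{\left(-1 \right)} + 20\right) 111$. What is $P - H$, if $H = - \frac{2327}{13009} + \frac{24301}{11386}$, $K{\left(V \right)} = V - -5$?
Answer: $\frac{394303306249}{148120474} \approx 2662.0$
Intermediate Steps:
$K{\left(V \right)} = 5 + V$ ($K{\left(V \right)} = V + 5 = 5 + V$)
$H = \frac{289636487}{148120474}$ ($H = \left(-2327\right) \frac{1}{13009} + 24301 \cdot \frac{1}{11386} = - \frac{2327}{13009} + \frac{24301}{11386} = \frac{289636487}{148120474} \approx 1.9554$)
$P = 2664$ ($P = \left(\left(5 - 1\right) + 20\right) 111 = \left(4 + 20\right) 111 = 24 \cdot 111 = 2664$)
$P - H = 2664 - \frac{289636487}{148120474} = \frac{394303306249}{148120474}$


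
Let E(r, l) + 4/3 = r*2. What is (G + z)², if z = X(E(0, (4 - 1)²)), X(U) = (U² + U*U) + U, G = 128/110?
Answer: 2808976/245025 ≈ 11.464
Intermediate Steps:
E(r, l) = -4/3 + 2*r (E(r, l) = -4/3 + r*2 = -4/3 + 2*r)
G = 64/55 (G = 128*(1/110) = 64/55 ≈ 1.1636)
X(U) = U + 2*U² (X(U) = (U² + U²) + U = 2*U² + U = U + 2*U²)
z = 20/9 (z = (-4/3 + 2*0)*(1 + 2*(-4/3 + 2*0)) = (-4/3 + 0)*(1 + 2*(-4/3 + 0)) = -4*(1 + 2*(-4/3))/3 = -4*(1 - 8/3)/3 = -4/3*(-5/3) = 20/9 ≈ 2.2222)
(G + z)² = (64/55 + 20/9)² = (1676/495)² = 2808976/245025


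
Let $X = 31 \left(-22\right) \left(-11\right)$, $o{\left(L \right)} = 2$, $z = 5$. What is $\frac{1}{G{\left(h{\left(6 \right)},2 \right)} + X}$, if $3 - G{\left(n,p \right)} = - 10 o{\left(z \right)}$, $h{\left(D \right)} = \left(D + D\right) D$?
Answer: $\frac{1}{7525} \approx 0.00013289$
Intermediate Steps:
$h{\left(D \right)} = 2 D^{2}$ ($h{\left(D \right)} = 2 D D = 2 D^{2}$)
$G{\left(n,p \right)} = 23$ ($G{\left(n,p \right)} = 3 - \left(-10\right) 2 = 3 - -20 = 3 + 20 = 23$)
$X = 7502$ ($X = \left(-682\right) \left(-11\right) = 7502$)
$\frac{1}{G{\left(h{\left(6 \right)},2 \right)} + X} = \frac{1}{23 + 7502} = \frac{1}{7525}$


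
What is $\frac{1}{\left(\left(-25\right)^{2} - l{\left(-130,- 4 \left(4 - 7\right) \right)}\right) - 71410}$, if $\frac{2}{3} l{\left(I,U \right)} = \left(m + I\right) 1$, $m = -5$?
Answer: $- \frac{2}{141165} \approx -1.4168 \cdot 10^{-5}$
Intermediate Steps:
$l{\left(I,U \right)} = - \frac{15}{2} + \frac{3 I}{2}$ ($l{\left(I,U \right)} = \frac{3 \left(-5 + I\right) 1}{2} = \frac{3 \left(-5 + I\right)}{2} = - \frac{15}{2} + \frac{3 I}{2}$)
$\frac{1}{\left(\left(-25\right)^{2} - l{\left(-130,- 4 \left(4 - 7\right) \right)}\right) - 71410} = \frac{1}{\left(\left(-25\right)^{2} - \left(- \frac{15}{2} + \frac{3}{2} \left(-130\right)\right)\right) - 71410} = \frac{1}{\left(625 - \left(- \frac{15}{2} - 195\right)\right) - 71410} = \frac{1}{\left(625 - - \frac{405}{2}\right) - 71410} = \frac{1}{\left(625 + \frac{405}{2}\right) - 71410} = \frac{1}{\frac{1655}{2} - 71410} = \frac{1}{- \frac{141165}{2}} = - \frac{2}{141165}$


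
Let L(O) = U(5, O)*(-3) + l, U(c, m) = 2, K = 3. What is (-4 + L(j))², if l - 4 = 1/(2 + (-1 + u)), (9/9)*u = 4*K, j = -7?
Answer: 5929/169 ≈ 35.083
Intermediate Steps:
u = 12 (u = 4*3 = 12)
l = 53/13 (l = 4 + 1/(2 + (-1 + 12)) = 4 + 1/(2 + 11) = 4 + 1/13 = 53/13 ≈ 4.0769)
L(O) = -25/13 (L(O) = 2*(-3) + 53/13 = -6 + 53/13 = -25/13)
(-4 + L(j))² = (-4 - 25/13)² = (-77/13)² = 5929/169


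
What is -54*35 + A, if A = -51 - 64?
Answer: -2005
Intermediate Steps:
A = -115
-54*35 + A = -54*35 - 115 = -1890 - 115 = -2005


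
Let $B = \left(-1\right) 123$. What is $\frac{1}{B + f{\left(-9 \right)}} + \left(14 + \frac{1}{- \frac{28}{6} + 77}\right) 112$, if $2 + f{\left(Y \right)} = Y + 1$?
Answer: $\frac{6471217}{4123} \approx 1569.5$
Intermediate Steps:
$B = -123$
$f{\left(Y \right)} = -1 + Y$ ($f{\left(Y \right)} = -2 + \left(Y + 1\right) = -2 + \left(1 + Y\right) = -1 + Y$)
$\frac{1}{B + f{\left(-9 \right)}} + \left(14 + \frac{1}{- \frac{28}{6} + 77}\right) 112 = \frac{1}{-123 - 10} + \left(14 + \frac{1}{- \frac{28}{6} + 77}\right) 112 = \frac{1}{-123 - 10} + \left(14 + \frac{1}{\left(-28\right) \frac{1}{6} + 77}\right) 112 = \frac{1}{-133} + \left(14 + \frac{1}{- \frac{14}{3} + 77}\right) 112 = - \frac{1}{133} + \left(14 + \frac{1}{\frac{217}{3}}\right) 112 = - \frac{1}{133} + \left(14 + \frac{3}{217}\right) 112 = - \frac{1}{133} + \frac{3041}{217} \cdot 112 = - \frac{1}{133} + \frac{48656}{31} = \frac{6471217}{4123}$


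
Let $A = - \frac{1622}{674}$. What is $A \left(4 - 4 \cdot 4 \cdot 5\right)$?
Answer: $\frac{61636}{337} \approx 182.9$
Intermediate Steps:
$A = - \frac{811}{337}$ ($A = \left(-1622\right) \frac{1}{674} = - \frac{811}{337} \approx -2.4065$)
$A \left(4 - 4 \cdot 4 \cdot 5\right) = - \frac{811 \left(4 - 4 \cdot 4 \cdot 5\right)}{337} = - \frac{811 \left(4 - 80\right)}{337} = \left(- \frac{811}{337}\right) \left(-76\right) = \frac{61636}{337}$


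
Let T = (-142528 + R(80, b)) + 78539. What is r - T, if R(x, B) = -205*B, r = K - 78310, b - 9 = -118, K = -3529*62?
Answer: -255464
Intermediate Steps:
K = -218798
b = -109 (b = 9 - 118 = -109)
r = -297108 (r = -218798 - 78310 = -297108)
T = -41644 (T = (-142528 - 205*(-109)) + 78539 = (-142528 + 22345) + 78539 = -120183 + 78539 = -41644)
r - T = -297108 - 1*(-41644) = -297108 + 41644 = -255464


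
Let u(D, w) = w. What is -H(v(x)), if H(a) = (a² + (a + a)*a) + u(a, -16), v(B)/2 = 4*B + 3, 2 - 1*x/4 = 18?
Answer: -768092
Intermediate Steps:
x = -64 (x = 8 - 4*18 = 8 - 72 = -64)
v(B) = 6 + 8*B (v(B) = 2*(4*B + 3) = 2*(3 + 4*B) = 6 + 8*B)
H(a) = -16 + 3*a² (H(a) = (a² + (a + a)*a) - 16 = (a² + (2*a)*a) - 16 = (a² + 2*a²) - 16 = 3*a² - 16 = -16 + 3*a²)
-H(v(x)) = -(-16 + 3*(6 + 8*(-64))²) = -(-16 + 3*(6 - 512)²) = -(-16 + 3*(-506)²) = -(-16 + 3*256036) = -(-16 + 768108) = -1*768092 = -768092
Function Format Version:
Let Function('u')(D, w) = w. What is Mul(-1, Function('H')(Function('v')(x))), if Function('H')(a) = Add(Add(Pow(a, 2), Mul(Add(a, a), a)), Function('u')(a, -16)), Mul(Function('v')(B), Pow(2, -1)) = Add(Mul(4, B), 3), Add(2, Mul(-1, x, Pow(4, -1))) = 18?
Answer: -768092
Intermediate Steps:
x = -64 (x = Add(8, Mul(-4, 18)) = Add(8, -72) = -64)
Function('v')(B) = Add(6, Mul(8, B)) (Function('v')(B) = Mul(2, Add(Mul(4, B), 3)) = Mul(2, Add(3, Mul(4, B))) = Add(6, Mul(8, B)))
Function('H')(a) = Add(-16, Mul(3, Pow(a, 2))) (Function('H')(a) = Add(Add(Pow(a, 2), Mul(Add(a, a), a)), -16) = Add(Add(Pow(a, 2), Mul(Mul(2, a), a)), -16) = Add(Add(Pow(a, 2), Mul(2, Pow(a, 2))), -16) = Add(Mul(3, Pow(a, 2)), -16) = Add(-16, Mul(3, Pow(a, 2))))
Mul(-1, Function('H')(Function('v')(x))) = Mul(-1, Add(-16, Mul(3, Pow(Add(6, Mul(8, -64)), 2)))) = Mul(-1, Add(-16, Mul(3, Pow(Add(6, -512), 2)))) = Mul(-1, Add(-16, Mul(3, Pow(-506, 2)))) = Mul(-1, Add(-16, Mul(3, 256036))) = Mul(-1, Add(-16, 768108)) = Mul(-1, 768092) = -768092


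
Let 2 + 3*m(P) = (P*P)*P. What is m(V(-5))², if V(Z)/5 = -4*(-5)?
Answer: 999996000004/9 ≈ 1.1111e+11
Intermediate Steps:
V(Z) = 100 (V(Z) = 5*(-4*(-5)) = 5*20 = 100)
m(P) = -⅔ + P³/3 (m(P) = -⅔ + ((P*P)*P)/3 = -⅔ + (P²*P)/3 = -⅔ + P³/3)
m(V(-5))² = (-⅔ + (⅓)*100³)² = (-⅔ + (⅓)*1000000)² = (-⅔ + 1000000/3)² = (999998/3)² = 999996000004/9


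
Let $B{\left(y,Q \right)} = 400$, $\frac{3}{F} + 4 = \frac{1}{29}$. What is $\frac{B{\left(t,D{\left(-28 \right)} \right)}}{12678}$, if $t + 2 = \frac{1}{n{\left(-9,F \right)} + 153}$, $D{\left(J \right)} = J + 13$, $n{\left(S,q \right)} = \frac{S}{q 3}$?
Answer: $\frac{200}{6339} \approx 0.031551$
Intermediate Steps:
$F = - \frac{87}{115}$ ($F = \frac{3}{-4 + \frac{1}{29}} = \frac{3}{- \frac{115}{29}} = 3 \left(- \frac{29}{115}\right) = - \frac{87}{115} \approx -0.75652$)
$n{\left(S,q \right)} = \frac{S}{3 q}$
$D{\left(J \right)} = 13 + J$
$t = - \frac{9075}{4552}$ ($t = -2 + \frac{1}{\frac{1}{3} \left(-9\right) \frac{1}{- \frac{87}{115}} + 153} = -2 + \frac{1}{\frac{1}{3} \left(-9\right) \left(- \frac{115}{87}\right) + 153} = -2 + \frac{1}{\frac{115}{29} + 153} = -2 + \frac{1}{\frac{4552}{29}} = -2 + \frac{29}{4552} = - \frac{9075}{4552} \approx -1.9936$)
$\frac{B{\left(t,D{\left(-28 \right)} \right)}}{12678} = \frac{400}{12678} = 400 \cdot \frac{1}{12678} = \frac{200}{6339}$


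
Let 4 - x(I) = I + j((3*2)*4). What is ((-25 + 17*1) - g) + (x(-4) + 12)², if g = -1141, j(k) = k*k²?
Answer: 190551549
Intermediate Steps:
j(k) = k³
x(I) = -13820 - I (x(I) = 4 - (I + ((3*2)*4)³) = 4 - (I + (6*4)³) = 4 - (I + 24³) = 4 - (I + 13824) = 4 - (13824 + I) = 4 + (-13824 - I) = -13820 - I)
((-25 + 17*1) - g) + (x(-4) + 12)² = ((-25 + 17*1) - 1*(-1141)) + ((-13820 - 1*(-4)) + 12)² = ((-25 + 17) + 1141) + ((-13820 + 4) + 12)² = (-8 + 1141) + (-13816 + 12)² = 1133 + (-13804)² = 1133 + 190550416 = 190551549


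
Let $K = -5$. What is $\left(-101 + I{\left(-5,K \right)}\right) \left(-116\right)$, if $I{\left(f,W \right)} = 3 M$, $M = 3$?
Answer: $10672$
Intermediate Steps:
$I{\left(f,W \right)} = 9$ ($I{\left(f,W \right)} = 3 \cdot 3 = 9$)
$\left(-101 + I{\left(-5,K \right)}\right) \left(-116\right) = \left(-101 + 9\right) \left(-116\right) = \left(-92\right) \left(-116\right) = 10672$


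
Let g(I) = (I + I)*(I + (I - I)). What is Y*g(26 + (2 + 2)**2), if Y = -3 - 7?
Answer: -35280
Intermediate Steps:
g(I) = 2*I**2 (g(I) = (2*I)*(I + 0) = (2*I)*I = 2*I**2)
Y = -10
Y*g(26 + (2 + 2)**2) = -20*(26 + (2 + 2)**2)**2 = -20*(26 + 4**2)**2 = -20*(26 + 16)**2 = -20*42**2 = -20*1764 = -10*3528 = -35280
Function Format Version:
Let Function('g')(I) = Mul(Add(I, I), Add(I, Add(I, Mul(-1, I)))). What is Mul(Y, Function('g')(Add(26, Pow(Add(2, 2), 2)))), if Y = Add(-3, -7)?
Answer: -35280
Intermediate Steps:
Function('g')(I) = Mul(2, Pow(I, 2)) (Function('g')(I) = Mul(Mul(2, I), Add(I, 0)) = Mul(Mul(2, I), I) = Mul(2, Pow(I, 2)))
Y = -10
Mul(Y, Function('g')(Add(26, Pow(Add(2, 2), 2)))) = Mul(-10, Mul(2, Pow(Add(26, Pow(Add(2, 2), 2)), 2))) = Mul(-10, Mul(2, Pow(Add(26, Pow(4, 2)), 2))) = Mul(-10, Mul(2, Pow(Add(26, 16), 2))) = Mul(-10, Mul(2, Pow(42, 2))) = Mul(-10, Mul(2, 1764)) = Mul(-10, 3528) = -35280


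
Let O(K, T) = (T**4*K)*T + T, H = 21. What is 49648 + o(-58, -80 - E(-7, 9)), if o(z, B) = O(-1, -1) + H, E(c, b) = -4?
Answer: 49669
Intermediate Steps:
O(K, T) = T + K*T**5 (O(K, T) = (K*T**4)*T + T = K*T**5 + T = T + K*T**5)
o(z, B) = 21 (o(z, B) = (-1 - 1*(-1)**5) + 21 = (-1 - 1*(-1)) + 21 = (-1 + 1) + 21 = 0 + 21 = 21)
49648 + o(-58, -80 - E(-7, 9)) = 49648 + 21 = 49669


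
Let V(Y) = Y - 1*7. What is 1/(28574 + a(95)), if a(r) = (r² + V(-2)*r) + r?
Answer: 1/36839 ≈ 2.7145e-5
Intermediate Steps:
V(Y) = -7 + Y (V(Y) = Y - 7 = -7 + Y)
a(r) = r² - 8*r (a(r) = (r² + (-7 - 2)*r) + r = (r² - 9*r) + r = r² - 8*r)
1/(28574 + a(95)) = 1/(28574 + 95*(-8 + 95)) = 1/(28574 + 95*87) = 1/(28574 + 8265) = 1/36839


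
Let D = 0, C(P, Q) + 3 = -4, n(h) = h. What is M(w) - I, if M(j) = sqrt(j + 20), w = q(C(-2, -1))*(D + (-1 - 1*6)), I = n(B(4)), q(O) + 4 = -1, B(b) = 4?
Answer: -4 + sqrt(55) ≈ 3.4162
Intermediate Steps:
C(P, Q) = -7 (C(P, Q) = -3 - 4 = -7)
q(O) = -5 (q(O) = -4 - 1 = -5)
I = 4
w = 35 (w = -5*(0 + (-1 - 1*6)) = -5*(0 + (-1 - 6)) = -5*(0 - 7) = -5*(-7) = 35)
M(j) = sqrt(20 + j)
M(w) - I = sqrt(20 + 35) - 1*4 = sqrt(55) - 4 = -4 + sqrt(55)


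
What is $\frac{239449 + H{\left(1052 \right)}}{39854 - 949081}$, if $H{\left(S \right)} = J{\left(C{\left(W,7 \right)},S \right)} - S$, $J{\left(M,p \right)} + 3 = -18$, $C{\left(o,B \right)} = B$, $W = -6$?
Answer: $- \frac{238376}{909227} \approx -0.26217$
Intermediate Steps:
$J{\left(M,p \right)} = -21$ ($J{\left(M,p \right)} = -3 - 18 = -21$)
$H{\left(S \right)} = -21 - S$
$\frac{239449 + H{\left(1052 \right)}}{39854 - 949081} = \frac{239449 - 1073}{39854 - 949081} = \frac{239449 - 1073}{-909227} = \left(239449 - 1073\right) \left(- \frac{1}{909227}\right) = 238376 \left(- \frac{1}{909227}\right) = - \frac{238376}{909227}$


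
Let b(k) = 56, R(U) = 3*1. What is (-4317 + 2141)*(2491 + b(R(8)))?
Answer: -5542272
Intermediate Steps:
R(U) = 3
(-4317 + 2141)*(2491 + b(R(8))) = (-4317 + 2141)*(2491 + 56) = -2176*2547 = -5542272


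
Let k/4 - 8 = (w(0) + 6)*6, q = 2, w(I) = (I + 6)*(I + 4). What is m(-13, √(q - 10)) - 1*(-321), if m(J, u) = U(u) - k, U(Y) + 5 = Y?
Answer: -436 + 2*I*√2 ≈ -436.0 + 2.8284*I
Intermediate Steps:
w(I) = (4 + I)*(6 + I) (w(I) = (6 + I)*(4 + I) = (4 + I)*(6 + I))
U(Y) = -5 + Y
k = 752 (k = 32 + 4*(((24 + 0² + 10*0) + 6)*6) = 32 + 4*(((24 + 0 + 0) + 6)*6) = 32 + 4*((24 + 6)*6) = 32 + 4*(30*6) = 32 + 4*180 = 32 + 720 = 752)
m(J, u) = -757 + u (m(J, u) = (-5 + u) - 1*752 = (-5 + u) - 752 = -757 + u)
m(-13, √(q - 10)) - 1*(-321) = (-757 + √(2 - 10)) - 1*(-321) = (-757 + √(-8)) + 321 = (-757 + 2*I*√2) + 321 = -436 + 2*I*√2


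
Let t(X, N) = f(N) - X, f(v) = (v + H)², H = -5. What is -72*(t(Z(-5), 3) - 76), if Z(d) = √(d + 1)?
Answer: 5184 + 144*I ≈ 5184.0 + 144.0*I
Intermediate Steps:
f(v) = (-5 + v)² (f(v) = (v - 5)² = (-5 + v)²)
Z(d) = √(1 + d)
t(X, N) = (-5 + N)² - X
-72*(t(Z(-5), 3) - 76) = -72*(((-5 + 3)² - √(1 - 5)) - 76) = -72*(((-2)² - √(-4)) - 76) = -72*((4 - 2*I) - 76) = -72*(-72 - 2*I) = 5184 + 144*I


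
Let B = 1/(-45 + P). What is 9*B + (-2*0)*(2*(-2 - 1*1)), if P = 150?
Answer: 3/35 ≈ 0.085714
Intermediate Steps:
B = 1/105 (B = 1/(-45 + 150) = 1/105 ≈ 0.0095238)
9*B + (-2*0)*(2*(-2 - 1*1)) = 9*(1/105) + (-2*0)*(2*(-2 - 1*1)) = 3/35 + 0*(2*(-2 - 1)) = 3/35 + 0*(2*(-3)) = 3/35 + 0*(-6) = 3/35 + 0 = 3/35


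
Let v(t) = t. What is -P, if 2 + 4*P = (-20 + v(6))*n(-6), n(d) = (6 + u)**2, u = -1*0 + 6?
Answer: 1009/2 ≈ 504.50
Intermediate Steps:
u = 6 (u = 0 + 6 = 6)
n(d) = 144 (n(d) = (6 + 6)**2 = 12**2 = 144)
P = -1009/2 (P = -1/2 + ((-20 + 6)*144)/4 = -1/2 + (-14*144)/4 = -1/2 + (1/4)*(-2016) = -1/2 - 504 = -1009/2 ≈ -504.50)
-P = -1*(-1009/2) = 1009/2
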